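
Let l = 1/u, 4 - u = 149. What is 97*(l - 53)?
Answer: -745542/145 ≈ -5141.7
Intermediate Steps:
u = -145 (u = 4 - 1*149 = 4 - 149 = -145)
l = -1/145 (l = 1/(-145) = -1/145 ≈ -0.0068966)
97*(l - 53) = 97*(-1/145 - 53) = 97*(-7686/145) = -745542/145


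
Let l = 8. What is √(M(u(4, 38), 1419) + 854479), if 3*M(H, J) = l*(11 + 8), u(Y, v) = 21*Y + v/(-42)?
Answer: √7690767/3 ≈ 924.41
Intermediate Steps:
u(Y, v) = 21*Y - v/42 (u(Y, v) = 21*Y + v*(-1/42) = 21*Y - v/42)
M(H, J) = 152/3 (M(H, J) = (8*(11 + 8))/3 = (8*19)/3 = (⅓)*152 = 152/3)
√(M(u(4, 38), 1419) + 854479) = √(152/3 + 854479) = √(2563589/3) = √7690767/3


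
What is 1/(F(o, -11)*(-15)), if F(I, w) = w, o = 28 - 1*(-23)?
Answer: 1/165 ≈ 0.0060606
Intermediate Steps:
o = 51 (o = 28 + 23 = 51)
1/(F(o, -11)*(-15)) = 1/(-11*(-15)) = 1/165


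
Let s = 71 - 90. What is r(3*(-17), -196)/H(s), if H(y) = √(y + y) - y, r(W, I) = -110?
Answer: -110/21 + 110*I*√38/399 ≈ -5.2381 + 1.6995*I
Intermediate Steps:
s = -19
H(y) = -y + √2*√y (H(y) = √(2*y) - y = √2*√y - y = -y + √2*√y)
r(3*(-17), -196)/H(s) = -110/(-1*(-19) + √2*√(-19)) = -110/(19 + √2*(I*√19)) = -110/(19 + I*√38)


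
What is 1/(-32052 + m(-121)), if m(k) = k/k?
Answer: -1/32051 ≈ -3.1200e-5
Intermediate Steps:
m(k) = 1
1/(-32052 + m(-121)) = 1/(-32052 + 1) = 1/(-32051) = -1/32051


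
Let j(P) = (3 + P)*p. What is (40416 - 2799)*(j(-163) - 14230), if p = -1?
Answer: -529271190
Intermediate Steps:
j(P) = -3 - P (j(P) = (3 + P)*(-1) = -3 - P)
(40416 - 2799)*(j(-163) - 14230) = (40416 - 2799)*((-3 - 1*(-163)) - 14230) = 37617*((-3 + 163) - 14230) = 37617*(160 - 14230) = 37617*(-14070) = -529271190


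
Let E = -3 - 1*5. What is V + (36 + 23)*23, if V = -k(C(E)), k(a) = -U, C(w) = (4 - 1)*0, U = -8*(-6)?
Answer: 1405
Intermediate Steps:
U = 48
E = -8 (E = -3 - 5 = -8)
C(w) = 0 (C(w) = 3*0 = 0)
k(a) = -48 (k(a) = -1*48 = -48)
V = 48 (V = -1*(-48) = 48)
V + (36 + 23)*23 = 48 + (36 + 23)*23 = 48 + 59*23 = 48 + 1357 = 1405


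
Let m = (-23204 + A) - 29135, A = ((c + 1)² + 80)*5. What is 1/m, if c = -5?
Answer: -1/51859 ≈ -1.9283e-5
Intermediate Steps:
A = 480 (A = ((-5 + 1)² + 80)*5 = ((-4)² + 80)*5 = (16 + 80)*5 = 96*5 = 480)
m = -51859 (m = (-23204 + 480) - 29135 = -22724 - 29135 = -51859)
1/m = 1/(-51859) = -1/51859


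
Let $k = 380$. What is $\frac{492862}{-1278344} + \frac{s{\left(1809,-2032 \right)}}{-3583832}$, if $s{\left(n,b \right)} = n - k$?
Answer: $- \frac{221020170095}{572671266776} \approx -0.38595$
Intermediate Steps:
$s{\left(n,b \right)} = -380 + n$ ($s{\left(n,b \right)} = n - 380 = -380 + n$)
$\frac{492862}{-1278344} + \frac{s{\left(1809,-2032 \right)}}{-3583832} = \frac{492862}{-1278344} + \frac{-380 + 1809}{-3583832} = 492862 \left(- \frac{1}{1278344}\right) + 1429 \left(- \frac{1}{3583832}\right) = - \frac{246431}{639172} - \frac{1429}{3583832} = - \frac{221020170095}{572671266776}$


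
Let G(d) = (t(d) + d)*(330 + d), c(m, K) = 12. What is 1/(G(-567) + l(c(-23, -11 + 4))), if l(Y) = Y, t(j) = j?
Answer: 1/268770 ≈ 3.7207e-6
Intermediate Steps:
G(d) = 2*d*(330 + d) (G(d) = (d + d)*(330 + d) = (2*d)*(330 + d) = 2*d*(330 + d))
1/(G(-567) + l(c(-23, -11 + 4))) = 1/(2*(-567)*(330 - 567) + 12) = 1/(2*(-567)*(-237) + 12) = 1/(268758 + 12) = 1/268770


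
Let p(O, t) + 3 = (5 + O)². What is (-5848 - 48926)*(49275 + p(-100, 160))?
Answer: -3193159878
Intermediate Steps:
p(O, t) = -3 + (5 + O)²
(-5848 - 48926)*(49275 + p(-100, 160)) = (-5848 - 48926)*(49275 + (-3 + (5 - 100)²)) = -54774*(49275 + (-3 + (-95)²)) = -54774*(49275 + (-3 + 9025)) = -54774*(49275 + 9022) = -54774*58297 = -3193159878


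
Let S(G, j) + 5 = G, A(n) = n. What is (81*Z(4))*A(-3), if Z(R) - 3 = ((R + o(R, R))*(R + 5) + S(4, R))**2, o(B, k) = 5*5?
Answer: -16427529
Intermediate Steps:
o(B, k) = 25
S(G, j) = -5 + G
Z(R) = 3 + (-1 + (5 + R)*(25 + R))**2 (Z(R) = 3 + ((R + 25)*(R + 5) + (-5 + 4))**2 = 3 + ((25 + R)*(5 + R) - 1)**2 = 3 + ((5 + R)*(25 + R) - 1)**2 = 3 + (-1 + (5 + R)*(25 + R))**2)
(81*Z(4))*A(-3) = (81*(3 + (124 + 4**2 + 30*4)**2))*(-3) = (81*(3 + (124 + 16 + 120)**2))*(-3) = (81*(3 + 260**2))*(-3) = (81*(3 + 67600))*(-3) = (81*67603)*(-3) = 5475843*(-3) = -16427529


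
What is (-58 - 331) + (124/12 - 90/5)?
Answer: -1190/3 ≈ -396.67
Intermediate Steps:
(-58 - 331) + (124/12 - 90/5) = -389 + (124*(1/12) - 90*1/5) = -389 + (31/3 - 18) = -389 - 23/3 = -1190/3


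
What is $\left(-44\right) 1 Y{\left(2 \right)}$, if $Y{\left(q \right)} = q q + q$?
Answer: $-264$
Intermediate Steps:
$Y{\left(q \right)} = q + q^{2}$ ($Y{\left(q \right)} = q^{2} + q = q + q^{2}$)
$\left(-44\right) 1 Y{\left(2 \right)} = \left(-44\right) 1 \cdot 2 \left(1 + 2\right) = - 44 \cdot 2 \cdot 3 = \left(-44\right) 6 = -264$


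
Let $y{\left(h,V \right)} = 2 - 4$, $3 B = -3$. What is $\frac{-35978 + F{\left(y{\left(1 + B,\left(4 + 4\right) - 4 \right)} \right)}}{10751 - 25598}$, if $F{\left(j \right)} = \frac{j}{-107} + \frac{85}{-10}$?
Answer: $\frac{7701107}{3177258} \approx 2.4238$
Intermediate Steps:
$B = -1$ ($B = \frac{1}{3} \left(-3\right) = -1$)
$y{\left(h,V \right)} = -2$
$F{\left(j \right)} = - \frac{17}{2} - \frac{j}{107}$ ($F{\left(j \right)} = j \left(- \frac{1}{107}\right) + 85 \left(- \frac{1}{10}\right) = - \frac{j}{107} - \frac{17}{2} = - \frac{17}{2} - \frac{j}{107}$)
$\frac{-35978 + F{\left(y{\left(1 + B,\left(4 + 4\right) - 4 \right)} \right)}}{10751 - 25598} = \frac{-35978 - \frac{1815}{214}}{10751 - 25598} = \frac{-35978 + \left(- \frac{17}{2} + \frac{2}{107}\right)}{-14847} = \left(-35978 - \frac{1815}{214}\right) \left(- \frac{1}{14847}\right) = \left(- \frac{7701107}{214}\right) \left(- \frac{1}{14847}\right) = \frac{7701107}{3177258}$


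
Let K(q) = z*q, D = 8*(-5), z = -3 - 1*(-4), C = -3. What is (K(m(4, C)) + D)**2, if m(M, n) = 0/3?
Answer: 1600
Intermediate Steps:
m(M, n) = 0 (m(M, n) = 0*(1/3) = 0)
z = 1 (z = -3 + 4 = 1)
D = -40
K(q) = q (K(q) = 1*q = q)
(K(m(4, C)) + D)**2 = (0 - 40)**2 = (-40)**2 = 1600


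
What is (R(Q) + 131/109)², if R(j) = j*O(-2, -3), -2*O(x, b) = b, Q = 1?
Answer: 346921/47524 ≈ 7.2999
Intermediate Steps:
O(x, b) = -b/2
R(j) = 3*j/2 (R(j) = j*(-½*(-3)) = j*(3/2) = 3*j/2)
(R(Q) + 131/109)² = ((3/2)*1 + 131/109)² = (3/2 + 131*(1/109))² = (3/2 + 131/109)² = (589/218)² = 346921/47524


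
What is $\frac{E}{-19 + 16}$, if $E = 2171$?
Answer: $- \frac{2171}{3} \approx -723.67$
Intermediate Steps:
$\frac{E}{-19 + 16} = \frac{2171}{-19 + 16} = \frac{2171}{-3} = 2171 \left(- \frac{1}{3}\right) = - \frac{2171}{3}$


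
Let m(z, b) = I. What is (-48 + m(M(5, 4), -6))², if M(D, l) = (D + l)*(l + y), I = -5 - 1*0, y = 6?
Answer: 2809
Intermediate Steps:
I = -5 (I = -5 + 0 = -5)
M(D, l) = (6 + l)*(D + l) (M(D, l) = (D + l)*(l + 6) = (D + l)*(6 + l) = (6 + l)*(D + l))
m(z, b) = -5
(-48 + m(M(5, 4), -6))² = (-48 - 5)² = (-53)² = 2809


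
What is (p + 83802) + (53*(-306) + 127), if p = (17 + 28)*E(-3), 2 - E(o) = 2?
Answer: 67711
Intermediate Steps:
E(o) = 0 (E(o) = 2 - 1*2 = 2 - 2 = 0)
p = 0 (p = (17 + 28)*0 = 45*0 = 0)
(p + 83802) + (53*(-306) + 127) = (0 + 83802) + (53*(-306) + 127) = 83802 + (-16218 + 127) = 83802 - 16091 = 67711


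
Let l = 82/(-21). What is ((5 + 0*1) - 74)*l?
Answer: 1886/7 ≈ 269.43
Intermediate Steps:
l = -82/21 (l = 82*(-1/21) = -82/21 ≈ -3.9048)
((5 + 0*1) - 74)*l = ((5 + 0*1) - 74)*(-82/21) = ((5 + 0) - 74)*(-82/21) = (5 - 74)*(-82/21) = -69*(-82/21) = 1886/7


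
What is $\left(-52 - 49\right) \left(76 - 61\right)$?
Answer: $-1515$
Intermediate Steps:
$\left(-52 - 49\right) \left(76 - 61\right) = \left(-52 - 49\right) 15 = \left(-101\right) 15 = -1515$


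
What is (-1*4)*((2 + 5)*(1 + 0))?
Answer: -28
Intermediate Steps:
(-1*4)*((2 + 5)*(1 + 0)) = -28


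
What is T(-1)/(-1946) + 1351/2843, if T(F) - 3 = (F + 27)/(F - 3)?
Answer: 753999/1580708 ≈ 0.47700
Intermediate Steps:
T(F) = 3 + (27 + F)/(-3 + F) (T(F) = 3 + (F + 27)/(F - 3) = 3 + (27 + F)/(-3 + F))
T(-1)/(-1946) + 1351/2843 = (2*(9 + 2*(-1))/(-3 - 1))/(-1946) + 1351/2843 = (2*(9 - 2)/(-4))*(-1/1946) + 1351*(1/2843) = (2*(-1/4)*7)*(-1/1946) + 1351/2843 = -7/2*(-1/1946) + 1351/2843 = 1/556 + 1351/2843 = 753999/1580708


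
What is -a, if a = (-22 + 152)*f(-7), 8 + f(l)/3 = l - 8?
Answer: 8970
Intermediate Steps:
f(l) = -48 + 3*l (f(l) = -24 + 3*(l - 8) = -24 + 3*(-8 + l) = -24 + (-24 + 3*l) = -48 + 3*l)
a = -8970 (a = (-22 + 152)*(-48 + 3*(-7)) = 130*(-48 - 21) = 130*(-69) = -8970)
-a = -1*(-8970) = 8970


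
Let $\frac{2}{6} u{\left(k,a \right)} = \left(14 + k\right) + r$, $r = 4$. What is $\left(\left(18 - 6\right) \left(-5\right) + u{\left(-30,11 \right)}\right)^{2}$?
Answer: $9216$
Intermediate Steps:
$u{\left(k,a \right)} = 54 + 3 k$ ($u{\left(k,a \right)} = 3 \left(\left(14 + k\right) + 4\right) = 3 \left(18 + k\right) = 54 + 3 k$)
$\left(\left(18 - 6\right) \left(-5\right) + u{\left(-30,11 \right)}\right)^{2} = \left(\left(18 - 6\right) \left(-5\right) + \left(54 + 3 \left(-30\right)\right)\right)^{2} = \left(\left(18 - 6\right) \left(-5\right) + \left(54 - 90\right)\right)^{2} = \left(12 \left(-5\right) - 36\right)^{2} = \left(-60 - 36\right)^{2} = \left(-96\right)^{2} = 9216$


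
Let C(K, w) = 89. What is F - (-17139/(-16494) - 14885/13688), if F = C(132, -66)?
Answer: 3350738861/37628312 ≈ 89.048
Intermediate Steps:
F = 89
F - (-17139/(-16494) - 14885/13688) = 89 - (-17139/(-16494) - 14885/13688) = 89 - (-17139*(-1/16494) - 14885*1/13688) = 89 - (5713/5498 - 14885/13688) = 89 - 1*(-1819093/37628312) = 89 + 1819093/37628312 = 3350738861/37628312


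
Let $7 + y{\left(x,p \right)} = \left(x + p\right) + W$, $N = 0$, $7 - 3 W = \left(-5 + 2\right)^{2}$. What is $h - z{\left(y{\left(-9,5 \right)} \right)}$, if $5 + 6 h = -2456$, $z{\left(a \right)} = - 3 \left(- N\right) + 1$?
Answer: $- \frac{2467}{6} \approx -411.17$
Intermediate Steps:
$W = - \frac{2}{3}$ ($W = \frac{7}{3} - \frac{\left(-5 + 2\right)^{2}}{3} = \frac{7}{3} - \frac{\left(-3\right)^{2}}{3} = \frac{7}{3} - 3 = - \frac{2}{3} \approx -0.66667$)
$y{\left(x,p \right)} = - \frac{23}{3} + p + x$ ($y{\left(x,p \right)} = -7 - \left(\frac{2}{3} - p - x\right) = -7 + \left(- \frac{2}{3} + p + x\right) = - \frac{23}{3} + p + x$)
$z{\left(a \right)} = 1$ ($z{\left(a \right)} = - 3 \left(\left(-1\right) 0\right) + 1 = \left(-3\right) 0 + 1 = 0 + 1 = 1$)
$h = - \frac{2461}{6}$ ($h = - \frac{5}{6} + \frac{1}{6} \left(-2456\right) = - \frac{5}{6} - \frac{1228}{3} = - \frac{2461}{6} \approx -410.17$)
$h - z{\left(y{\left(-9,5 \right)} \right)} = - \frac{2461}{6} - 1 = - \frac{2467}{6}$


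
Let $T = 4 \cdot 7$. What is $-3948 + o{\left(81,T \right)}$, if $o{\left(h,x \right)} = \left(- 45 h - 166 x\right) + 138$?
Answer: $-12103$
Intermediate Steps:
$T = 28$
$o{\left(h,x \right)} = 138 - 166 x - 45 h$ ($o{\left(h,x \right)} = \left(- 166 x - 45 h\right) + 138 = 138 - 166 x - 45 h$)
$-3948 + o{\left(81,T \right)} = -3948 - 8155 = -12103$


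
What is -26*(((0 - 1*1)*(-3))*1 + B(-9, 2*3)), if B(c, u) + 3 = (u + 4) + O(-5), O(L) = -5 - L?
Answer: -260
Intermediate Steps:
B(c, u) = 1 + u (B(c, u) = -3 + ((u + 4) + (-5 - 1*(-5))) = -3 + ((4 + u) + (-5 + 5)) = -3 + ((4 + u) + 0) = -3 + (4 + u) = 1 + u)
-26*(((0 - 1*1)*(-3))*1 + B(-9, 2*3)) = -26*(((0 - 1*1)*(-3))*1 + (1 + 2*3)) = -26*(((0 - 1)*(-3))*1 + (1 + 6)) = -26*(-1*(-3)*1 + 7) = -26*(3*1 + 7) = -26*(3 + 7) = -26*10 = -260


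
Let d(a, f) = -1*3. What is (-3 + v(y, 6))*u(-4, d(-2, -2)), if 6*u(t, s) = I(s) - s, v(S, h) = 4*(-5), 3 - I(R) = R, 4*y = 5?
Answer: -69/2 ≈ -34.500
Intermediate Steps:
y = 5/4 (y = (¼)*5 = 5/4 ≈ 1.2500)
d(a, f) = -3
I(R) = 3 - R
v(S, h) = -20
u(t, s) = ½ - s/3 (u(t, s) = ((3 - s) - s)/6 = (3 - 2*s)/6 = ½ - s/3)
(-3 + v(y, 6))*u(-4, d(-2, -2)) = (-3 - 20)*(½ - ⅓*(-3)) = -23*(½ + 1) = -23*3/2 = -69/2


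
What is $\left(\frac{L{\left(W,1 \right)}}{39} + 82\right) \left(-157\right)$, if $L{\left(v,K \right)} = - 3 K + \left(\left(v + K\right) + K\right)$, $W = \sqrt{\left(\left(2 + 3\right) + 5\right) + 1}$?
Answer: $- \frac{501929}{39} - \frac{157 \sqrt{11}}{39} \approx -12883.0$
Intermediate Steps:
$W = \sqrt{11}$ ($W = \sqrt{\left(5 + 5\right) + 1} = \sqrt{10 + 1} = \sqrt{11} \approx 3.3166$)
$L{\left(v,K \right)} = v - K$ ($L{\left(v,K \right)} = - 3 K + \left(\left(K + v\right) + K\right) = - 3 K + \left(v + 2 K\right) = v - K$)
$\left(\frac{L{\left(W,1 \right)}}{39} + 82\right) \left(-157\right) = \left(\frac{\sqrt{11} - 1}{39} + 82\right) \left(-157\right) = \left(\left(\sqrt{11} - 1\right) \frac{1}{39} + 82\right) \left(-157\right) = \left(\left(-1 + \sqrt{11}\right) \frac{1}{39} + 82\right) \left(-157\right) = \left(\left(- \frac{1}{39} + \frac{\sqrt{11}}{39}\right) + 82\right) \left(-157\right) = \left(\frac{3197}{39} + \frac{\sqrt{11}}{39}\right) \left(-157\right) = - \frac{501929}{39} - \frac{157 \sqrt{11}}{39}$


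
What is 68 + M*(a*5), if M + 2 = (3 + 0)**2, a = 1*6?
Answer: 278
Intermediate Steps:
a = 6
M = 7 (M = -2 + (3 + 0)**2 = -2 + 3**2 = -2 + 9 = 7)
68 + M*(a*5) = 68 + 7*(6*5) = 68 + 7*30 = 68 + 210 = 278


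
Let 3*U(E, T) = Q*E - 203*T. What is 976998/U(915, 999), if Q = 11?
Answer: -488499/32122 ≈ -15.208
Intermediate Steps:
U(E, T) = -203*T/3 + 11*E/3 (U(E, T) = (11*E - 203*T)/3 = (-203*T + 11*E)/3 = -203*T/3 + 11*E/3)
976998/U(915, 999) = 976998/(-203/3*999 + (11/3)*915) = 976998/(-67599 + 3355) = 976998/(-64244) = 976998*(-1/64244) = -488499/32122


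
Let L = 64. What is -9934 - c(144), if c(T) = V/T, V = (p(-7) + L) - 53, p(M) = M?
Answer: -357625/36 ≈ -9934.0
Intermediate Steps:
V = 4 (V = (-7 + 64) - 53 = 57 - 53 = 4)
c(T) = 4/T
-9934 - c(144) = -9934 - 4/144 = -9934 - 1*1/36 = -9934 - 1/36 = -357625/36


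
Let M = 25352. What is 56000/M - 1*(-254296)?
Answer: 805871024/3169 ≈ 2.5430e+5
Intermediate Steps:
56000/M - 1*(-254296) = 56000/25352 - 1*(-254296) = 56000*(1/25352) + 254296 = 7000/3169 + 254296 = 805871024/3169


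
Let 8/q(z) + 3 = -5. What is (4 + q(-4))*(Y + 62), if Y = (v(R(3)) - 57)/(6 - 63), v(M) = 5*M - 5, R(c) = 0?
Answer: 3596/19 ≈ 189.26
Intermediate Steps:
q(z) = -1 (q(z) = 8/(-3 - 5) = 8/(-8) = 8*(-⅛) = -1)
v(M) = -5 + 5*M
Y = 62/57 (Y = ((-5 + 5*0) - 57)/(6 - 63) = ((-5 + 0) - 57)/(-57) = (-5 - 57)*(-1/57) = -62*(-1/57) = 62/57 ≈ 1.0877)
(4 + q(-4))*(Y + 62) = (4 - 1)*(62/57 + 62) = 3*(3596/57) = 3596/19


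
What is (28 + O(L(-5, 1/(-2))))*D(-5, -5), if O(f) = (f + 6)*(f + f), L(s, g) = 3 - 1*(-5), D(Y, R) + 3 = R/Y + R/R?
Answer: -252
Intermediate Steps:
D(Y, R) = -2 + R/Y (D(Y, R) = -3 + (R/Y + R/R) = -3 + (R/Y + 1) = -3 + (1 + R/Y) = -2 + R/Y)
L(s, g) = 8 (L(s, g) = 3 + 5 = 8)
O(f) = 2*f*(6 + f) (O(f) = (6 + f)*(2*f) = 2*f*(6 + f))
(28 + O(L(-5, 1/(-2))))*D(-5, -5) = (28 + 2*8*(6 + 8))*(-2 - 5/(-5)) = (28 + 2*8*14)*(-2 - 5*(-⅕)) = (28 + 224)*(-2 + 1) = 252*(-1) = -252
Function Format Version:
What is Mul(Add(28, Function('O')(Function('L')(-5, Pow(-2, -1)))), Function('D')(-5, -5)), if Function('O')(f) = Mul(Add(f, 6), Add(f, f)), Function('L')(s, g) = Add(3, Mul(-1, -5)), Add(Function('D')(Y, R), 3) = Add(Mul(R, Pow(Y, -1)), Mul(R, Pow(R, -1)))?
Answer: -252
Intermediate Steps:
Function('D')(Y, R) = Add(-2, Mul(R, Pow(Y, -1))) (Function('D')(Y, R) = Add(-3, Add(Mul(R, Pow(Y, -1)), Mul(R, Pow(R, -1)))) = Add(-3, Add(Mul(R, Pow(Y, -1)), 1)) = Add(-3, Add(1, Mul(R, Pow(Y, -1)))) = Add(-2, Mul(R, Pow(Y, -1))))
Function('L')(s, g) = 8 (Function('L')(s, g) = Add(3, 5) = 8)
Function('O')(f) = Mul(2, f, Add(6, f)) (Function('O')(f) = Mul(Add(6, f), Mul(2, f)) = Mul(2, f, Add(6, f)))
Mul(Add(28, Function('O')(Function('L')(-5, Pow(-2, -1)))), Function('D')(-5, -5)) = Mul(Add(28, Mul(2, 8, Add(6, 8))), Add(-2, Mul(-5, Pow(-5, -1)))) = Mul(Add(28, Mul(2, 8, 14)), Add(-2, Mul(-5, Rational(-1, 5)))) = Mul(Add(28, 224), Add(-2, 1)) = Mul(252, -1) = -252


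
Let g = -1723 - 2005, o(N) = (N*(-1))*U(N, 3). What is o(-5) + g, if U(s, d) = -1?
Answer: -3733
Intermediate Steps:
o(N) = N (o(N) = (N*(-1))*(-1) = -N*(-1) = N)
g = -3728
o(-5) + g = -5 - 3728 = -3733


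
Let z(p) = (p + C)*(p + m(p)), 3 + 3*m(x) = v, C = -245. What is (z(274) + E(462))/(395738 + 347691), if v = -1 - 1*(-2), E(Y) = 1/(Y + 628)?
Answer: 25920203/2431012830 ≈ 0.010662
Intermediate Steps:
E(Y) = 1/(628 + Y)
v = 1 (v = -1 + 2 = 1)
m(x) = -⅔ (m(x) = -1 + (⅓)*1 = -1 + ⅓ = -⅔)
z(p) = (-245 + p)*(-⅔ + p) (z(p) = (p - 245)*(p - ⅔) = (-245 + p)*(-⅔ + p))
(z(274) + E(462))/(395738 + 347691) = ((490/3 + 274² - 737/3*274) + 1/(628 + 462))/(395738 + 347691) = ((490/3 + 75076 - 201938/3) + 1/1090)/743429 = (23780/3 + 1/1090)*(1/743429) = (25920203/3270)*(1/743429) = 25920203/2431012830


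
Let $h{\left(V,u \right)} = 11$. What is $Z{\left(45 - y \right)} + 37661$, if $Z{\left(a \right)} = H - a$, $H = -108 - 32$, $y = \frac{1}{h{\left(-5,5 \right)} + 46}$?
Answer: $\frac{2136133}{57} \approx 37476.0$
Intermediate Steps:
$y = \frac{1}{57}$ ($y = \frac{1}{11 + 46} = \frac{1}{57} \approx 0.017544$)
$H = -140$ ($H = -108 - 32 = -140$)
$Z{\left(a \right)} = -140 - a$
$Z{\left(45 - y \right)} + 37661 = \left(-140 - \left(45 - \frac{1}{57}\right)\right) + 37661 = \left(-140 - \frac{2564}{57}\right) + 37661 = - \frac{10544}{57} + 37661 = \frac{2136133}{57}$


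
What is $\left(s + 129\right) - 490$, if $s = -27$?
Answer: $-388$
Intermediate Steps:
$\left(s + 129\right) - 490 = \left(-27 + 129\right) - 490 = 102 - 490 = -388$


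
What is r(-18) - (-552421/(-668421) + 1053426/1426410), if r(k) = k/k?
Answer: -343977331/608839335 ≈ -0.56497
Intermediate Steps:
r(k) = 1
r(-18) - (-552421/(-668421) + 1053426/1426410) = 1 - (-552421/(-668421) + 1053426/1426410) = 1 - (-552421*(-1/668421) + 1053426*(1/1426410)) = 1 - (19049/23049 + 175571/237735) = 1 - 1*952816666/608839335 = 1 - 952816666/608839335 = -343977331/608839335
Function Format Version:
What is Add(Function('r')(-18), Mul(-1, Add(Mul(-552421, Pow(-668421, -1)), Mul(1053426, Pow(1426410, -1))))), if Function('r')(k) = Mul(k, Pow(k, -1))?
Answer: Rational(-343977331, 608839335) ≈ -0.56497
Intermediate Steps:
Function('r')(k) = 1
Add(Function('r')(-18), Mul(-1, Add(Mul(-552421, Pow(-668421, -1)), Mul(1053426, Pow(1426410, -1))))) = Add(1, Mul(-1, Add(Mul(-552421, Pow(-668421, -1)), Mul(1053426, Pow(1426410, -1))))) = Add(1, Mul(-1, Add(Mul(-552421, Rational(-1, 668421)), Mul(1053426, Rational(1, 1426410))))) = Add(1, Mul(-1, Add(Rational(19049, 23049), Rational(175571, 237735)))) = Add(1, Mul(-1, Rational(952816666, 608839335))) = Add(1, Rational(-952816666, 608839335)) = Rational(-343977331, 608839335)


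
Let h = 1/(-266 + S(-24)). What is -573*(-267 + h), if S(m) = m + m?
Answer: 48039747/314 ≈ 1.5299e+5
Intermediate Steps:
S(m) = 2*m
h = -1/314 (h = 1/(-266 + 2*(-24)) = 1/(-266 - 48) = 1/(-314) = -1/314 ≈ -0.0031847)
-573*(-267 + h) = -573*(-267 - 1/314) = -573*(-83839/314) = 48039747/314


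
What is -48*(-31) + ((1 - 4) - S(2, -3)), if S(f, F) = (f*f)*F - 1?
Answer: 1498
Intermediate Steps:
S(f, F) = -1 + F*f**2 (S(f, F) = f**2*F - 1 = F*f**2 - 1 = -1 + F*f**2)
-48*(-31) + ((1 - 4) - S(2, -3)) = -48*(-31) + ((1 - 4) - (-1 - 3*2**2)) = 1488 + (-3 - (-1 - 3*4)) = 1488 + (-3 - (-1 - 12)) = 1488 + (-3 - 1*(-13)) = 1488 + (-3 + 13) = 1488 + 10 = 1498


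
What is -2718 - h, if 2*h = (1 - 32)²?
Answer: -6397/2 ≈ -3198.5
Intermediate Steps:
h = 961/2 (h = (1 - 32)²/2 = (½)*(-31)² = (½)*961 = 961/2 ≈ 480.50)
-2718 - h = -2718 - 1*961/2 = -2718 - 961/2 = -6397/2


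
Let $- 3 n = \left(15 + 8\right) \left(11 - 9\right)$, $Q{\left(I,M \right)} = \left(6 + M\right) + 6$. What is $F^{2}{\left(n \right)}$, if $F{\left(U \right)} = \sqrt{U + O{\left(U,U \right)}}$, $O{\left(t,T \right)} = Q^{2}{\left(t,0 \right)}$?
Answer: $\frac{386}{3} \approx 128.67$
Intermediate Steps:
$Q{\left(I,M \right)} = 12 + M$
$n = - \frac{46}{3}$ ($n = - \frac{\left(15 + 8\right) \left(11 - 9\right)}{3} = - \frac{23 \cdot 2}{3} = \left(- \frac{1}{3}\right) 46 = - \frac{46}{3} \approx -15.333$)
$O{\left(t,T \right)} = 144$ ($O{\left(t,T \right)} = \left(12 + 0\right)^{2} = 12^{2} = 144$)
$F{\left(U \right)} = \sqrt{144 + U}$ ($F{\left(U \right)} = \sqrt{U + 144} = \sqrt{144 + U}$)
$F^{2}{\left(n \right)} = \left(\sqrt{144 - \frac{46}{3}}\right)^{2} = \left(\sqrt{\frac{386}{3}}\right)^{2} = \left(\frac{\sqrt{1158}}{3}\right)^{2} = \frac{386}{3}$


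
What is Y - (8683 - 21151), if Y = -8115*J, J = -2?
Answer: 28698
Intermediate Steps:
Y = 16230 (Y = -8115*(-2) = 16230)
Y - (8683 - 21151) = 16230 - (8683 - 21151) = 16230 - 1*(-12468) = 16230 + 12468 = 28698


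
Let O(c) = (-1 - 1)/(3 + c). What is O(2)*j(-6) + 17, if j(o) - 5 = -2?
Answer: 79/5 ≈ 15.800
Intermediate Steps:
O(c) = -2/(3 + c)
j(o) = 3 (j(o) = 5 - 2 = 3)
O(2)*j(-6) + 17 = -2/(3 + 2)*3 + 17 = -2/5*3 + 17 = -6/5 + 17 = 79/5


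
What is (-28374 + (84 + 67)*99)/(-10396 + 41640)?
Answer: -13425/31244 ≈ -0.42968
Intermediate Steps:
(-28374 + (84 + 67)*99)/(-10396 + 41640) = (-28374 + 151*99)/31244 = (-28374 + 14949)*(1/31244) = -13425*1/31244 = -13425/31244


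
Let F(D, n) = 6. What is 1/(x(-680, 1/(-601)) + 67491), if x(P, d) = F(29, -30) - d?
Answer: 601/40565698 ≈ 1.4815e-5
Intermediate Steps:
x(P, d) = 6 - d
1/(x(-680, 1/(-601)) + 67491) = 1/((6 - 1/(-601)) + 67491) = 1/((6 - 1*(-1/601)) + 67491) = 1/((6 + 1/601) + 67491) = 1/(3607/601 + 67491) = 1/(40565698/601) = 601/40565698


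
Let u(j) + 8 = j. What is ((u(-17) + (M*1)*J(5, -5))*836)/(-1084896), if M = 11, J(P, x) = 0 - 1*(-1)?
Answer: 1463/135612 ≈ 0.010788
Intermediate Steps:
J(P, x) = 1 (J(P, x) = 0 + 1 = 1)
u(j) = -8 + j
((u(-17) + (M*1)*J(5, -5))*836)/(-1084896) = (((-8 - 17) + (11*1)*1)*836)/(-1084896) = ((-25 + 11*1)*836)*(-1/1084896) = ((-25 + 11)*836)*(-1/1084896) = -14*836*(-1/1084896) = -11704*(-1/1084896) = 1463/135612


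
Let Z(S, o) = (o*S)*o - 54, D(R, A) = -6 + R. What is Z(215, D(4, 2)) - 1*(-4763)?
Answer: 5569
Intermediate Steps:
Z(S, o) = -54 + S*o² (Z(S, o) = (S*o)*o - 54 = S*o² - 54 = -54 + S*o²)
Z(215, D(4, 2)) - 1*(-4763) = (-54 + 215*(-6 + 4)²) - 1*(-4763) = (-54 + 215*(-2)²) + 4763 = (-54 + 215*4) + 4763 = (-54 + 860) + 4763 = 806 + 4763 = 5569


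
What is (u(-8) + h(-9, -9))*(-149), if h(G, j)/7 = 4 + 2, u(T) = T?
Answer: -5066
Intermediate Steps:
h(G, j) = 42 (h(G, j) = 7*(4 + 2) = 7*6 = 42)
(u(-8) + h(-9, -9))*(-149) = (-8 + 42)*(-149) = 34*(-149) = -5066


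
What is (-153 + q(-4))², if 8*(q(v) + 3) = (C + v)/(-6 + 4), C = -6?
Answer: 1545049/64 ≈ 24141.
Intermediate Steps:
q(v) = -21/8 - v/16 (q(v) = -3 + ((-6 + v)/(-6 + 4))/8 = -3 + ((-6 + v)/(-2))/8 = -3 + ((-6 + v)*(-½))/8 = -3 + (3 - v/2)/8 = -3 + (3/8 - v/16) = -21/8 - v/16)
(-153 + q(-4))² = (-153 + (-21/8 - 1/16*(-4)))² = (-153 + (-21/8 + ¼))² = (-153 - 19/8)² = (-1243/8)² = 1545049/64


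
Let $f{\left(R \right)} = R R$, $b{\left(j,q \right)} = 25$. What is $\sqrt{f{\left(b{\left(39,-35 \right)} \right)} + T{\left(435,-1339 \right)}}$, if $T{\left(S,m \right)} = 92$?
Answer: $\sqrt{717} \approx 26.777$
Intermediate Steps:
$f{\left(R \right)} = R^{2}$
$\sqrt{f{\left(b{\left(39,-35 \right)} \right)} + T{\left(435,-1339 \right)}} = \sqrt{25^{2} + 92} = \sqrt{625 + 92} = \sqrt{717}$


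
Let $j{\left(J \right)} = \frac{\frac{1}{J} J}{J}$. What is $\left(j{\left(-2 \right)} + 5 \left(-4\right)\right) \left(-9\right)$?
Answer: $\frac{369}{2} \approx 184.5$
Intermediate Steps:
$j{\left(J \right)} = \frac{1}{J}$ ($j{\left(J \right)} = 1 \frac{1}{J} = \frac{1}{J}$)
$\left(j{\left(-2 \right)} + 5 \left(-4\right)\right) \left(-9\right) = \left(\frac{1}{-2} + 5 \left(-4\right)\right) \left(-9\right) = \left(- \frac{1}{2} - 20\right) \left(-9\right) = \left(- \frac{41}{2}\right) \left(-9\right) = \frac{369}{2}$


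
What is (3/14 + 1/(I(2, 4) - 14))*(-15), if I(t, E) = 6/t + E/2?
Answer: -65/42 ≈ -1.5476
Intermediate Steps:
I(t, E) = E/2 + 6/t (I(t, E) = 6/t + E*(½) = 6/t + E/2 = E/2 + 6/t)
(3/14 + 1/(I(2, 4) - 14))*(-15) = (3/14 + 1/(((½)*4 + 6/2) - 14))*(-15) = (3*(1/14) + 1/((2 + 6*(½)) - 14))*(-15) = (3/14 + 1/((2 + 3) - 14))*(-15) = (3/14 + 1/(5 - 14))*(-15) = (3/14 + 1/(-9))*(-15) = (3/14 - ⅑)*(-15) = (13/126)*(-15) = -65/42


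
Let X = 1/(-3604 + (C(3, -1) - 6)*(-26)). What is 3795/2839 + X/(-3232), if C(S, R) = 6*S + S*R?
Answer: 47074761559/35216137024 ≈ 1.3367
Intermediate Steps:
C(S, R) = 6*S + R*S
X = -1/3838 (X = 1/(-3604 + (3*(6 - 1) - 6)*(-26)) = 1/(-3604 + (3*5 - 6)*(-26)) = 1/(-3604 + (15 - 6)*(-26)) = 1/(-3604 + 9*(-26)) = 1/(-3604 - 234) = 1/(-3838) = -1/3838 ≈ -0.00026055)
3795/2839 + X/(-3232) = 3795/2839 - 1/3838/(-3232) = 3795*(1/2839) - 1/3838*(-1/3232) = 3795/2839 + 1/12404416 = 47074761559/35216137024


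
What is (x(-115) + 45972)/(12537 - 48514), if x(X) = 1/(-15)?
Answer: -689579/539655 ≈ -1.2778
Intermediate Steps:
x(X) = -1/15
(x(-115) + 45972)/(12537 - 48514) = (-1/15 + 45972)/(12537 - 48514) = (689579/15)/(-35977) = (689579/15)*(-1/35977) = -689579/539655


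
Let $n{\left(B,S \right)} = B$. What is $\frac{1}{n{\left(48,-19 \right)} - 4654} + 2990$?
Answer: $\frac{13771939}{4606} \approx 2990.0$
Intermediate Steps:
$\frac{1}{n{\left(48,-19 \right)} - 4654} + 2990 = \frac{1}{48 - 4654} + 2990 = \frac{1}{-4606} + 2990 = - \frac{1}{4606} + 2990 = \frac{13771939}{4606}$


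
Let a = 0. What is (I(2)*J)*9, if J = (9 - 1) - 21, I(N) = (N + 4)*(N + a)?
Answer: -1404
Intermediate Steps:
I(N) = N*(4 + N) (I(N) = (N + 4)*(N + 0) = (4 + N)*N = N*(4 + N))
J = -13 (J = 8 - 21 = -13)
(I(2)*J)*9 = ((2*(4 + 2))*(-13))*9 = ((2*6)*(-13))*9 = (12*(-13))*9 = -156*9 = -1404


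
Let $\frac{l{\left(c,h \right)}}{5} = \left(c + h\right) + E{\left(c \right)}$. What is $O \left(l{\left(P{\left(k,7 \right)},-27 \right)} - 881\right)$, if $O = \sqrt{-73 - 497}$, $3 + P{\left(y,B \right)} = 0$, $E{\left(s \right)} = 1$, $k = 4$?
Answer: $- 1026 i \sqrt{570} \approx - 24495.0 i$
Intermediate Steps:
$P{\left(y,B \right)} = -3$ ($P{\left(y,B \right)} = -3 + 0 = -3$)
$l{\left(c,h \right)} = 5 + 5 c + 5 h$ ($l{\left(c,h \right)} = 5 \left(\left(c + h\right) + 1\right) = 5 \left(1 + c + h\right) = 5 + 5 c + 5 h$)
$O = i \sqrt{570}$ ($O = \sqrt{-570} = i \sqrt{570} \approx 23.875 i$)
$O \left(l{\left(P{\left(k,7 \right)},-27 \right)} - 881\right) = i \sqrt{570} \left(\left(5 + 5 \left(-3\right) + 5 \left(-27\right)\right) - 881\right) = i \sqrt{570} \left(\left(5 - 15 - 135\right) - 881\right) = i \sqrt{570} \left(-145 - 881\right) = i \sqrt{570} \left(-1026\right) = - 1026 i \sqrt{570}$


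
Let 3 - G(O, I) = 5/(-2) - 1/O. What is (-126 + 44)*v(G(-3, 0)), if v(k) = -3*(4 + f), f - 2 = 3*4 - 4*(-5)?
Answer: 9348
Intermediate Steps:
f = 34 (f = 2 + (3*4 - 4*(-5)) = 2 + (12 + 20) = 2 + 32 = 34)
G(O, I) = 11/2 + 1/O (G(O, I) = 3 - (5/(-2) - 1/O) = 3 - (5*(-½) - 1/O) = 3 - (-5/2 - 1/O) = 3 + (5/2 + 1/O) = 11/2 + 1/O)
v(k) = -114 (v(k) = -3*(4 + 34) = -3*38 = -114)
(-126 + 44)*v(G(-3, 0)) = (-126 + 44)*(-114) = -82*(-114) = 9348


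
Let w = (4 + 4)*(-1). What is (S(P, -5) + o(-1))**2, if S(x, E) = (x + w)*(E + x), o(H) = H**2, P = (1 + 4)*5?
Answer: 116281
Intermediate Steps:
w = -8 (w = 8*(-1) = -8)
P = 25 (P = 5*5 = 25)
S(x, E) = (-8 + x)*(E + x) (S(x, E) = (x - 8)*(E + x) = (-8 + x)*(E + x))
(S(P, -5) + o(-1))**2 = ((25**2 - 8*(-5) - 8*25 - 5*25) + (-1)**2)**2 = ((625 + 40 - 200 - 125) + 1)**2 = (340 + 1)**2 = 341**2 = 116281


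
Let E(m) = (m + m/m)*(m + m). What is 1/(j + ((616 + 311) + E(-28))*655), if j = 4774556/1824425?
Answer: 1824425/2914605811181 ≈ 6.2596e-7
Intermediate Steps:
E(m) = 2*m*(1 + m) (E(m) = (m + 1)*(2*m) = (1 + m)*(2*m) = 2*m*(1 + m))
j = 4774556/1824425 (j = 4774556*(1/1824425) = 4774556/1824425 ≈ 2.6170)
1/(j + ((616 + 311) + E(-28))*655) = 1/(4774556/1824425 + ((616 + 311) + 2*(-28)*(1 - 28))*655) = 1/(4774556/1824425 + (927 + 2*(-28)*(-27))*655) = 1/(4774556/1824425 + (927 + 1512)*655) = 1/(4774556/1824425 + 2439*655) = 1/(4774556/1824425 + 1597545) = 1/(2914605811181/1824425) = 1824425/2914605811181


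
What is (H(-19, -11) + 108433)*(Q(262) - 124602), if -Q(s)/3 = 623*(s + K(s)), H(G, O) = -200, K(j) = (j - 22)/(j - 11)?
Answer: -16736376171720/251 ≈ -6.6679e+10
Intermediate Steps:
K(j) = (-22 + j)/(-11 + j)
Q(s) = -1869*s - 1869*(-22 + s)/(-11 + s) (Q(s) = -1869*(s + (-22 + s)/(-11 + s)) = -3*(623*s + 623*(-22 + s)/(-11 + s)) = -1869*s - 1869*(-22 + s)/(-11 + s))
(H(-19, -11) + 108433)*(Q(262) - 124602) = (-200 + 108433)*(1869*(22 - 1*262² + 10*262)/(-11 + 262) - 124602) = 108233*(1869*(22 - 1*68644 + 2620)/251 - 124602) = 108233*(1869*(1/251)*(22 - 68644 + 2620) - 124602) = 108233*(1869*(1/251)*(-66002) - 124602) = 108233*(-123357738/251 - 124602) = 108233*(-154632840/251) = -16736376171720/251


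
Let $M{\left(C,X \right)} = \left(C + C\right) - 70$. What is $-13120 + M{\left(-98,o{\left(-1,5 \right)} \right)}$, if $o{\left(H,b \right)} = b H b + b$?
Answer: $-13386$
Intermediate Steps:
$o{\left(H,b \right)} = b + H b^{2}$ ($o{\left(H,b \right)} = H b b + b = H b^{2} + b = b + H b^{2}$)
$M{\left(C,X \right)} = -70 + 2 C$ ($M{\left(C,X \right)} = 2 C - 70 = -70 + 2 C$)
$-13120 + M{\left(-98,o{\left(-1,5 \right)} \right)} = -13120 + \left(-70 + 2 \left(-98\right)\right) = -13120 - 266 = -13386$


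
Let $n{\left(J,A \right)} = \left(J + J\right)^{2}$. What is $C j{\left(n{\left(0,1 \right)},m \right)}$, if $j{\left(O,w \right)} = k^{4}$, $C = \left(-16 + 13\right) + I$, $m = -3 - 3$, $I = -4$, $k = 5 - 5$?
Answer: $0$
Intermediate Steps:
$k = 0$
$n{\left(J,A \right)} = 4 J^{2}$ ($n{\left(J,A \right)} = \left(2 J\right)^{2} = 4 J^{2}$)
$m = -6$
$C = -7$ ($C = \left(-16 + 13\right) - 4 = -3 - 4 = -7$)
$j{\left(O,w \right)} = 0$ ($j{\left(O,w \right)} = 0^{4} = 0$)
$C j{\left(n{\left(0,1 \right)},m \right)} = \left(-7\right) 0 = 0$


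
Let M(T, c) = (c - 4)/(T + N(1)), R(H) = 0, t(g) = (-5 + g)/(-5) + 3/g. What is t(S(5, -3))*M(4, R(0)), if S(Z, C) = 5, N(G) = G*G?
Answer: -12/25 ≈ -0.48000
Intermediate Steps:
N(G) = G²
t(g) = 1 + 3/g - g/5 (t(g) = (-5 + g)*(-⅕) + 3/g = (1 - g/5) + 3/g = 1 + 3/g - g/5)
M(T, c) = (-4 + c)/(1 + T) (M(T, c) = (c - 4)/(T + 1²) = (-4 + c)/(T + 1) = (-4 + c)/(1 + T))
t(S(5, -3))*M(4, R(0)) = (1 + 3/5 - ⅕*5)*((-4 + 0)/(1 + 4)) = (1 + 3*(⅕) - 1)*(-4/5) = (1 + ⅗ - 1)*((⅕)*(-4)) = (⅗)*(-⅘) = -12/25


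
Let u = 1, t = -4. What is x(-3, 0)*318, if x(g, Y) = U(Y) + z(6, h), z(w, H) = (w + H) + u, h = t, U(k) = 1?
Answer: 1272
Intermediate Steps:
h = -4
z(w, H) = 1 + H + w (z(w, H) = (w + H) + 1 = (H + w) + 1 = 1 + H + w)
x(g, Y) = 4 (x(g, Y) = 1 + (1 - 4 + 6) = 1 + 3 = 4)
x(-3, 0)*318 = 4*318 = 1272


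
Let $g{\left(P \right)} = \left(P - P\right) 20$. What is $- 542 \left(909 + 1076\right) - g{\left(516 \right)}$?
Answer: $-1075870$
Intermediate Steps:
$g{\left(P \right)} = 0$ ($g{\left(P \right)} = 0 \cdot 20 = 0$)
$- 542 \left(909 + 1076\right) - g{\left(516 \right)} = - 542 \left(909 + 1076\right) - 0 = \left(-542\right) 1985 + 0 = -1075870 + 0 = -1075870$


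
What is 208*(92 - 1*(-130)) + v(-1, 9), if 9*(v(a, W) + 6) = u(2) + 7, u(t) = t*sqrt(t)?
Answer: 415537/9 + 2*sqrt(2)/9 ≈ 46171.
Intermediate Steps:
u(t) = t**(3/2)
v(a, W) = -47/9 + 2*sqrt(2)/9 (v(a, W) = -6 + (2**(3/2) + 7)/9 = -6 + (2*sqrt(2) + 7)/9 = -6 + (7 + 2*sqrt(2))/9 = -6 + (7/9 + 2*sqrt(2)/9) = -47/9 + 2*sqrt(2)/9)
208*(92 - 1*(-130)) + v(-1, 9) = 208*(92 - 1*(-130)) + (-47/9 + 2*sqrt(2)/9) = 208*(92 + 130) + (-47/9 + 2*sqrt(2)/9) = 208*222 + (-47/9 + 2*sqrt(2)/9) = 46176 + (-47/9 + 2*sqrt(2)/9) = 415537/9 + 2*sqrt(2)/9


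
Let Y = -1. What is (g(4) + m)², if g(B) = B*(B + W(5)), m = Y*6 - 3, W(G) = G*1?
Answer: 729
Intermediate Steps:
W(G) = G
m = -9 (m = -1*6 - 3 = -6 - 3 = -9)
g(B) = B*(5 + B) (g(B) = B*(B + 5) = B*(5 + B))
(g(4) + m)² = (4*(5 + 4) - 9)² = (4*9 - 9)² = (36 - 9)² = 27² = 729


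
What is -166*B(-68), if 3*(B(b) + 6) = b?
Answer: 14276/3 ≈ 4758.7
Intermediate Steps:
B(b) = -6 + b/3
-166*B(-68) = -166*(-6 + (1/3)*(-68)) = -166*(-6 - 68/3) = -166*(-86/3) = 14276/3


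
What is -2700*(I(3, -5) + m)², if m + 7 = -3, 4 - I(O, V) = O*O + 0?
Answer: -607500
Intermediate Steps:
I(O, V) = 4 - O² (I(O, V) = 4 - (O*O + 0) = 4 - (O² + 0) = 4 - O²)
m = -10 (m = -7 - 3 = -10)
-2700*(I(3, -5) + m)² = -2700*((4 - 1*3²) - 10)² = -2700*((4 - 1*9) - 10)² = -2700*((4 - 9) - 10)² = -2700*(-5 - 10)² = -2700*(-15)² = -2700*225 = -607500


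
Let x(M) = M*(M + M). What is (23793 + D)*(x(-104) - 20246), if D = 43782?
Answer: 93658950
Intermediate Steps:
x(M) = 2*M**2 (x(M) = M*(2*M) = 2*M**2)
(23793 + D)*(x(-104) - 20246) = (23793 + 43782)*(2*(-104)**2 - 20246) = 67575*(2*10816 - 20246) = 67575*(21632 - 20246) = 67575*1386 = 93658950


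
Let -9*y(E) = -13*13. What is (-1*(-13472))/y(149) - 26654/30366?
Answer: 1838656121/2565927 ≈ 716.57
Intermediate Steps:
y(E) = 169/9 (y(E) = -(-13)*13/9 = -1/9*(-169) = 169/9)
(-1*(-13472))/y(149) - 26654/30366 = (-1*(-13472))/(169/9) - 26654/30366 = 13472*(9/169) - 26654*1/30366 = 121248/169 - 13327/15183 = 1838656121/2565927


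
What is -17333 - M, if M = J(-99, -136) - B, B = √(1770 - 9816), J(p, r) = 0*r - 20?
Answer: -17313 + 3*I*√894 ≈ -17313.0 + 89.699*I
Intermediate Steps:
J(p, r) = -20 (J(p, r) = 0 - 20 = -20)
B = 3*I*√894 (B = √(-8046) = 3*I*√894 ≈ 89.699*I)
M = -20 - 3*I*√894 ≈ -20.0 - 89.699*I
-17333 - M = -17333 - (-20 - 3*I*√894) = -17333 + (20 + 3*I*√894) = -17313 + 3*I*√894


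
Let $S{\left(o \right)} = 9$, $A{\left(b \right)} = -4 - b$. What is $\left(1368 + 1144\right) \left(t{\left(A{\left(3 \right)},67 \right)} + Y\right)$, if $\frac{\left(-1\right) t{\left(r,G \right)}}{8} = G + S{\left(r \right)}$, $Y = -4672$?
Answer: $-13263360$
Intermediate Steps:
$t{\left(r,G \right)} = -72 - 8 G$ ($t{\left(r,G \right)} = - 8 \left(G + 9\right) = - 8 \left(9 + G\right) = -72 - 8 G$)
$\left(1368 + 1144\right) \left(t{\left(A{\left(3 \right)},67 \right)} + Y\right) = \left(1368 + 1144\right) \left(\left(-72 - 536\right) - 4672\right) = 2512 \left(\left(-72 - 536\right) - 4672\right) = 2512 \left(-608 - 4672\right) = 2512 \left(-5280\right) = -13263360$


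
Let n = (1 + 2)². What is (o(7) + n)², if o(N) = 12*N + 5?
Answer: 9604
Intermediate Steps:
n = 9 (n = 3² = 9)
o(N) = 5 + 12*N
(o(7) + n)² = ((5 + 12*7) + 9)² = ((5 + 84) + 9)² = (89 + 9)² = 98² = 9604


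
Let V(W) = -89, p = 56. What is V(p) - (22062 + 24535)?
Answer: -46686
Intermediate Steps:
V(p) - (22062 + 24535) = -89 - (22062 + 24535) = -89 - 1*46597 = -89 - 46597 = -46686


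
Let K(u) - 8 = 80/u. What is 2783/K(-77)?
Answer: 214291/536 ≈ 399.80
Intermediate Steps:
K(u) = 8 + 80/u
2783/K(-77) = 2783/(8 + 80/(-77)) = 2783/(8 + 80*(-1/77)) = 2783/(8 - 80/77) = 2783/(536/77) = 2783*(77/536) = 214291/536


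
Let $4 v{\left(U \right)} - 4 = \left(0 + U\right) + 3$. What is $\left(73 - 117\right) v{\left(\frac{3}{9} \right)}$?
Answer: $- \frac{242}{3} \approx -80.667$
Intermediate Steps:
$v{\left(U \right)} = \frac{7}{4} + \frac{U}{4}$ ($v{\left(U \right)} = 1 + \frac{\left(0 + U\right) + 3}{4} = 1 + \frac{U + 3}{4} = 1 + \frac{3 + U}{4} = 1 + \left(\frac{3}{4} + \frac{U}{4}\right) = \frac{7}{4} + \frac{U}{4}$)
$\left(73 - 117\right) v{\left(\frac{3}{9} \right)} = \left(73 - 117\right) \left(\frac{7}{4} + \frac{3 \cdot \frac{1}{9}}{4}\right) = - 44 \left(\frac{7}{4} + \frac{3 \cdot \frac{1}{9}}{4}\right) = - 44 \left(\frac{7}{4} + \frac{1}{4} \cdot \frac{1}{3}\right) = - 44 \left(\frac{7}{4} + \frac{1}{12}\right) = \left(-44\right) \frac{11}{6} = - \frac{242}{3}$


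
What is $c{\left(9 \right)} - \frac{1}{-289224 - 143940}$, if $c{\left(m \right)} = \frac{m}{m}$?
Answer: $\frac{433165}{433164} \approx 1.0$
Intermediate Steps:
$c{\left(m \right)} = 1$
$c{\left(9 \right)} - \frac{1}{-289224 - 143940} = 1 - \frac{1}{-289224 - 143940} = 1 - \frac{1}{-433164} = 1 - - \frac{1}{433164} = 1 + \frac{1}{433164} = \frac{433165}{433164}$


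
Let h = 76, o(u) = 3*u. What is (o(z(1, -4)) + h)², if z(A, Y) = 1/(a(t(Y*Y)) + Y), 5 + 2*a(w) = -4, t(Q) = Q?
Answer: 1653796/289 ≈ 5722.5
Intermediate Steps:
a(w) = -9/2 (a(w) = -5/2 + (½)*(-4) = -5/2 - 2 = -9/2)
z(A, Y) = 1/(-9/2 + Y)
(o(z(1, -4)) + h)² = (3*(2/(-9 + 2*(-4))) + 76)² = (3*(2/(-9 - 8)) + 76)² = (3*(2/(-17)) + 76)² = (3*(2*(-1/17)) + 76)² = (3*(-2/17) + 76)² = (-6/17 + 76)² = (1286/17)² = 1653796/289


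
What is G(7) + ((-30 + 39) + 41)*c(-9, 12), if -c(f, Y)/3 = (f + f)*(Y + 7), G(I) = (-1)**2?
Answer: 51301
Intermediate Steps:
G(I) = 1
c(f, Y) = -6*f*(7 + Y) (c(f, Y) = -3*(f + f)*(Y + 7) = -3*2*f*(7 + Y) = -6*f*(7 + Y))
G(7) + ((-30 + 39) + 41)*c(-9, 12) = 1 + ((-30 + 39) + 41)*(-6*(-9)*(7 + 12)) = 1 + (9 + 41)*(-6*(-9)*19) = 1 + 50*1026 = 1 + 51300 = 51301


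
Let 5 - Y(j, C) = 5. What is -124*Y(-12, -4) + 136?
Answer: 136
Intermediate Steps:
Y(j, C) = 0 (Y(j, C) = 5 - 1*5 = 5 - 5 = 0)
-124*Y(-12, -4) + 136 = -124*0 + 136 = 0 + 136 = 136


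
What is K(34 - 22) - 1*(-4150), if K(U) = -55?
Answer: 4095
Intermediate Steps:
K(34 - 22) - 1*(-4150) = -55 - 1*(-4150) = -55 + 4150 = 4095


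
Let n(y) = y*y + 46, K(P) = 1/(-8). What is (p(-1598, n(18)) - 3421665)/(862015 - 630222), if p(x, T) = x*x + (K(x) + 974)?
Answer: -6936697/1854344 ≈ -3.7408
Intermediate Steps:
K(P) = -1/8
n(y) = 46 + y**2 (n(y) = y**2 + 46 = 46 + y**2)
p(x, T) = 7791/8 + x**2 (p(x, T) = x*x + (-1/8 + 974) = x**2 + 7791/8 = 7791/8 + x**2)
(p(-1598, n(18)) - 3421665)/(862015 - 630222) = ((7791/8 + (-1598)**2) - 3421665)/(862015 - 630222) = ((7791/8 + 2553604) - 3421665)/231793 = (20436623/8 - 3421665)*(1/231793) = -6936697/8*1/231793 = -6936697/1854344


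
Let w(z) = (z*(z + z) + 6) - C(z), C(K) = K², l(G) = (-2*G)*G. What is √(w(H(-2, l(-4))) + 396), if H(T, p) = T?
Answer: √406 ≈ 20.149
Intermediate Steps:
l(G) = -2*G²
w(z) = 6 + z² (w(z) = (z*(z + z) + 6) - z² = (z*(2*z) + 6) - z² = (2*z² + 6) - z² = (6 + 2*z²) - z² = 6 + z²)
√(w(H(-2, l(-4))) + 396) = √((6 + (-2)²) + 396) = √((6 + 4) + 396) = √(10 + 396) = √406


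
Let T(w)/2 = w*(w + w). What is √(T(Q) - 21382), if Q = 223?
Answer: 3*√19726 ≈ 421.35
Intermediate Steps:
T(w) = 4*w² (T(w) = 2*(w*(w + w)) = 2*(w*(2*w)) = 2*(2*w²) = 4*w²)
√(T(Q) - 21382) = √(4*223² - 21382) = √(4*49729 - 21382) = √(198916 - 21382) = √177534 = 3*√19726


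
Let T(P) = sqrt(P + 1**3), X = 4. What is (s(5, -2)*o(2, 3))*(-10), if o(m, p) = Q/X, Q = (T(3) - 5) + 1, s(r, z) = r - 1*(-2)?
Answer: 35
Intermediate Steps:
T(P) = sqrt(1 + P) (T(P) = sqrt(P + 1) = sqrt(1 + P))
s(r, z) = 2 + r (s(r, z) = r + 2 = 2 + r)
Q = -2 (Q = (sqrt(1 + 3) - 5) + 1 = (sqrt(4) - 5) + 1 = (2 - 5) + 1 = -3 + 1 = -2)
o(m, p) = -1/2 (o(m, p) = -2/4 = -2*1/4 = -1/2)
(s(5, -2)*o(2, 3))*(-10) = ((2 + 5)*(-1/2))*(-10) = (7*(-1/2))*(-10) = -7/2*(-10) = 35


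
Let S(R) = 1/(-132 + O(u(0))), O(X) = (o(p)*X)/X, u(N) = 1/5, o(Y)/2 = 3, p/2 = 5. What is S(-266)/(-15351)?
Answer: 1/1934226 ≈ 5.1700e-7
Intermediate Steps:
p = 10 (p = 2*5 = 10)
o(Y) = 6 (o(Y) = 2*3 = 6)
u(N) = ⅕
O(X) = 6 (O(X) = (6*X)/X = 6)
S(R) = -1/126 (S(R) = 1/(-132 + 6) = 1/(-126) = -1/126)
S(-266)/(-15351) = -1/126/(-15351) = -1/126*(-1/15351) = 1/1934226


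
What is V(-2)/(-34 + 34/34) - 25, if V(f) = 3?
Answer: -276/11 ≈ -25.091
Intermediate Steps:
V(-2)/(-34 + 34/34) - 25 = 3/(-34 + 34/34) - 25 = 3/(-34 + 34*(1/34)) - 25 = 3/(-34 + 1) - 25 = 3/(-33) - 25 = 3*(-1/33) - 25 = -1/11 - 25 = -276/11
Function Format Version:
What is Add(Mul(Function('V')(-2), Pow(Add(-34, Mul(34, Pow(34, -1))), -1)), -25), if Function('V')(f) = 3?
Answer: Rational(-276, 11) ≈ -25.091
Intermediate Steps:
Add(Mul(Function('V')(-2), Pow(Add(-34, Mul(34, Pow(34, -1))), -1)), -25) = Add(Mul(3, Pow(Add(-34, Mul(34, Pow(34, -1))), -1)), -25) = Add(Mul(3, Pow(Add(-34, Mul(34, Rational(1, 34))), -1)), -25) = Add(Mul(3, Pow(Add(-34, 1), -1)), -25) = Add(Mul(3, Pow(-33, -1)), -25) = Add(Mul(3, Rational(-1, 33)), -25) = Add(Rational(-1, 11), -25) = Rational(-276, 11)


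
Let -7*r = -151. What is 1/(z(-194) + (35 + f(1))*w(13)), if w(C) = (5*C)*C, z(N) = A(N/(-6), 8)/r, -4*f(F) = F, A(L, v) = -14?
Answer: 604/17735313 ≈ 3.4056e-5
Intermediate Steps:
r = 151/7 (r = -1/7*(-151) = 151/7 ≈ 21.571)
f(F) = -F/4
z(N) = -98/151 (z(N) = -14/151/7 = -14*7/151 = -98/151)
w(C) = 5*C**2
1/(z(-194) + (35 + f(1))*w(13)) = 1/(-98/151 + (35 - 1/4*1)*(5*13**2)) = 1/(-98/151 + (35 - 1/4)*(5*169)) = 1/(-98/151 + (139/4)*845) = 1/(-98/151 + 117455/4) = 1/(17735313/604) = 604/17735313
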